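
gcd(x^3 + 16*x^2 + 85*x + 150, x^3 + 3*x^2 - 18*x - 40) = x + 5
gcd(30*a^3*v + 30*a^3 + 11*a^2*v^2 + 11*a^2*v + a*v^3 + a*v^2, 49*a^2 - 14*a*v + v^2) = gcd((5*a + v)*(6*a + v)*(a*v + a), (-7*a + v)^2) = 1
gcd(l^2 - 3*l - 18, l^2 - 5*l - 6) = l - 6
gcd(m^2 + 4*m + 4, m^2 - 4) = m + 2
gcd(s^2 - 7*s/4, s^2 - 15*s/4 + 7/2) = s - 7/4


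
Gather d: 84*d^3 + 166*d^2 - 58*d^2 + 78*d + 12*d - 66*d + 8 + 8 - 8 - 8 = 84*d^3 + 108*d^2 + 24*d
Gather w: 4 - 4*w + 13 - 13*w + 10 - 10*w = 27 - 27*w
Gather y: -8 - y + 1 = -y - 7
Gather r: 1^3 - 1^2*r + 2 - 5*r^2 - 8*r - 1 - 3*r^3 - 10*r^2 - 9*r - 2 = -3*r^3 - 15*r^2 - 18*r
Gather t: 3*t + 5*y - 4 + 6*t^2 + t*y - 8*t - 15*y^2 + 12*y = 6*t^2 + t*(y - 5) - 15*y^2 + 17*y - 4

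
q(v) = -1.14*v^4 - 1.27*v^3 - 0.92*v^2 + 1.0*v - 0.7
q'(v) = -4.56*v^3 - 3.81*v^2 - 1.84*v + 1.0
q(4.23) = -474.03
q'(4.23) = -420.09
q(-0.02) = -0.72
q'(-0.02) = 1.04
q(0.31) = -0.53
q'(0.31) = -0.07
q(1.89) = -25.22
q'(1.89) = -46.87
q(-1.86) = -11.22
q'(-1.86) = 20.58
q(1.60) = -14.13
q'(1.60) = -30.38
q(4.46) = -578.28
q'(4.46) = -487.54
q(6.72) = -2745.71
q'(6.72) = -1567.22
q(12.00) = -25954.78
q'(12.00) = -8449.40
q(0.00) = -0.70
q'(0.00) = 1.00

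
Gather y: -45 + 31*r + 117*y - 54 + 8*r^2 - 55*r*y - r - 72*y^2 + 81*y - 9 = 8*r^2 + 30*r - 72*y^2 + y*(198 - 55*r) - 108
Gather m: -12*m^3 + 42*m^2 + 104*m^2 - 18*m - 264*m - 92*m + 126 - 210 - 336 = -12*m^3 + 146*m^2 - 374*m - 420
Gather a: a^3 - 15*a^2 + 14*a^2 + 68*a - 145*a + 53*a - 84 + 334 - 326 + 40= a^3 - a^2 - 24*a - 36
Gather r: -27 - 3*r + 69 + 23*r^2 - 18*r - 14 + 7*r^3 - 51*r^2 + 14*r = 7*r^3 - 28*r^2 - 7*r + 28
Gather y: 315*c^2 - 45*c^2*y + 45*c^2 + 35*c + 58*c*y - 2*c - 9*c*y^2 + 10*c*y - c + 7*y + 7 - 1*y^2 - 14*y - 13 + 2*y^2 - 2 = 360*c^2 + 32*c + y^2*(1 - 9*c) + y*(-45*c^2 + 68*c - 7) - 8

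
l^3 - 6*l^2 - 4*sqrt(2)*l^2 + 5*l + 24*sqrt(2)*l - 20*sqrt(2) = (l - 5)*(l - 1)*(l - 4*sqrt(2))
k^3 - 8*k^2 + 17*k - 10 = (k - 5)*(k - 2)*(k - 1)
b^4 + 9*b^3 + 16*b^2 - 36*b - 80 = (b - 2)*(b + 2)*(b + 4)*(b + 5)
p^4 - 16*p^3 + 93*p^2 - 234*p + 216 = (p - 6)*(p - 4)*(p - 3)^2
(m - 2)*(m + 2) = m^2 - 4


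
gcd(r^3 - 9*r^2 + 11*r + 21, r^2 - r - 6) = r - 3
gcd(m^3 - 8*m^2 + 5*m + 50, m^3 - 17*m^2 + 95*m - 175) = m^2 - 10*m + 25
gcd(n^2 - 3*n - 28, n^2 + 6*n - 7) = 1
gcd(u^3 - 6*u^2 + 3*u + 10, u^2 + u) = u + 1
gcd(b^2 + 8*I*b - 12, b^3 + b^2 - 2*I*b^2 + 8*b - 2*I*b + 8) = b + 2*I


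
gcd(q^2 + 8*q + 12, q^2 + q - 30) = q + 6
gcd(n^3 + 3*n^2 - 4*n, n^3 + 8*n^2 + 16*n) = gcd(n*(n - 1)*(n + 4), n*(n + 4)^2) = n^2 + 4*n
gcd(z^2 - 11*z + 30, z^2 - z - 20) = z - 5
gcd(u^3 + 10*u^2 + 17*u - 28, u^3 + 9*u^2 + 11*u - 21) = u^2 + 6*u - 7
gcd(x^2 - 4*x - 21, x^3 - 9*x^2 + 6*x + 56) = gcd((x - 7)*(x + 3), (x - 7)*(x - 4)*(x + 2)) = x - 7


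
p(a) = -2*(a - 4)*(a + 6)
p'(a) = -4*a - 4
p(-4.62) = 23.79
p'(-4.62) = 14.48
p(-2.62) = 44.75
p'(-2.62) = 6.48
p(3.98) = 0.40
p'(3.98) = -19.92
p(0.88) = 42.93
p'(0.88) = -7.52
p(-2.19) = 47.17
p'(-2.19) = 4.76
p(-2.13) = 47.45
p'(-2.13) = 4.52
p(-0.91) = 49.98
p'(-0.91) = -0.36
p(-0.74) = 49.86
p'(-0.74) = -1.04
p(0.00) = 48.00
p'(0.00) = -4.00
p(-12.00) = -192.00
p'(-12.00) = 44.00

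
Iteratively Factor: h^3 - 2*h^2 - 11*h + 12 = (h - 4)*(h^2 + 2*h - 3) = (h - 4)*(h - 1)*(h + 3)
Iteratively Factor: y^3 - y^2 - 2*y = (y + 1)*(y^2 - 2*y) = y*(y + 1)*(y - 2)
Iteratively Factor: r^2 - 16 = (r - 4)*(r + 4)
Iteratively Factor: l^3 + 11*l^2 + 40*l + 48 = (l + 3)*(l^2 + 8*l + 16) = (l + 3)*(l + 4)*(l + 4)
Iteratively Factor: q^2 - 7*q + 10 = (q - 5)*(q - 2)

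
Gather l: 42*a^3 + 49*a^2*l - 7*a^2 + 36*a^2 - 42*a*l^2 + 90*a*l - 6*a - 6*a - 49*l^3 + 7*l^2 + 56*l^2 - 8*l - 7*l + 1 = 42*a^3 + 29*a^2 - 12*a - 49*l^3 + l^2*(63 - 42*a) + l*(49*a^2 + 90*a - 15) + 1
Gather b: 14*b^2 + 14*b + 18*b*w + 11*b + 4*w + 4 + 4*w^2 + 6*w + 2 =14*b^2 + b*(18*w + 25) + 4*w^2 + 10*w + 6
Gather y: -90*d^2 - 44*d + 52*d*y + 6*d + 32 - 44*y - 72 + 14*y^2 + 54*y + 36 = -90*d^2 - 38*d + 14*y^2 + y*(52*d + 10) - 4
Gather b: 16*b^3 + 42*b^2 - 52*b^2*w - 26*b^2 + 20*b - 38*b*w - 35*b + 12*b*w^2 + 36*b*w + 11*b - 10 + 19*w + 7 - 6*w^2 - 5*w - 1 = 16*b^3 + b^2*(16 - 52*w) + b*(12*w^2 - 2*w - 4) - 6*w^2 + 14*w - 4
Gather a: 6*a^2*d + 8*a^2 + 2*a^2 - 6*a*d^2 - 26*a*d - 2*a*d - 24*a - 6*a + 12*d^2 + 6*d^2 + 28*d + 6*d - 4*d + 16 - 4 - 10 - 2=a^2*(6*d + 10) + a*(-6*d^2 - 28*d - 30) + 18*d^2 + 30*d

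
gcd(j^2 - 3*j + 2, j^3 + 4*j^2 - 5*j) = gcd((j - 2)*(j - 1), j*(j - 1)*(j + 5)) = j - 1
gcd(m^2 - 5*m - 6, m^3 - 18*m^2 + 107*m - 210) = m - 6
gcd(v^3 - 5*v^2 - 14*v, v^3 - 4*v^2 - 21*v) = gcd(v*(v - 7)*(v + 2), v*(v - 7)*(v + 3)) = v^2 - 7*v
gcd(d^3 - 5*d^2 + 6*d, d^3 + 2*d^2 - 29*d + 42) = d^2 - 5*d + 6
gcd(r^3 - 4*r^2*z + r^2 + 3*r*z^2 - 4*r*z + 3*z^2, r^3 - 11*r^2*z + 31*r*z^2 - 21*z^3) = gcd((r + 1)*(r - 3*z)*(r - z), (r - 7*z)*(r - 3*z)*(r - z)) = r^2 - 4*r*z + 3*z^2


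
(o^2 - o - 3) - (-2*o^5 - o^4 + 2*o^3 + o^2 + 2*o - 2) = 2*o^5 + o^4 - 2*o^3 - 3*o - 1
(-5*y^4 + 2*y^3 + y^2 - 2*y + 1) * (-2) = 10*y^4 - 4*y^3 - 2*y^2 + 4*y - 2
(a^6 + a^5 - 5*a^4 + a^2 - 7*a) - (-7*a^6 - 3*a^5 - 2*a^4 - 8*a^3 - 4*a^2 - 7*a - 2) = 8*a^6 + 4*a^5 - 3*a^4 + 8*a^3 + 5*a^2 + 2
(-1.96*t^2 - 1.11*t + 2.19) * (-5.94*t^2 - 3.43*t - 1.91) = 11.6424*t^4 + 13.3162*t^3 - 5.4577*t^2 - 5.3916*t - 4.1829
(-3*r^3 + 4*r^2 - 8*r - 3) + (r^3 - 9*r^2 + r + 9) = -2*r^3 - 5*r^2 - 7*r + 6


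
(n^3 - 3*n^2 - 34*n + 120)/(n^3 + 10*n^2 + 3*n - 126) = (n^2 - 9*n + 20)/(n^2 + 4*n - 21)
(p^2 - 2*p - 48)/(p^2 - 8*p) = (p + 6)/p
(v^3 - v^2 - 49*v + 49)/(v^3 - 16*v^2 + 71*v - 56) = (v + 7)/(v - 8)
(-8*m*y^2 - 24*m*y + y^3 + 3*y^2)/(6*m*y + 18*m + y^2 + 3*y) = y*(-8*m + y)/(6*m + y)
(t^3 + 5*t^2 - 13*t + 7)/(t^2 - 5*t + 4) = (t^2 + 6*t - 7)/(t - 4)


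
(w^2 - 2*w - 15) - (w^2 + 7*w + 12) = -9*w - 27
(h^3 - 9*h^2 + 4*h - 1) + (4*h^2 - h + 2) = h^3 - 5*h^2 + 3*h + 1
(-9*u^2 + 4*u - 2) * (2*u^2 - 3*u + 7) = -18*u^4 + 35*u^3 - 79*u^2 + 34*u - 14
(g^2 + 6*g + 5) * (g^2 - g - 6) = g^4 + 5*g^3 - 7*g^2 - 41*g - 30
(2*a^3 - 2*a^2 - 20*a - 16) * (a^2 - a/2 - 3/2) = 2*a^5 - 3*a^4 - 22*a^3 - 3*a^2 + 38*a + 24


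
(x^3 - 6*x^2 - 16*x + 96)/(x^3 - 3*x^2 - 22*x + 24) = (x - 4)/(x - 1)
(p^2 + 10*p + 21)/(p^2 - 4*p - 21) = (p + 7)/(p - 7)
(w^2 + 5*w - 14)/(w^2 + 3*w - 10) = (w + 7)/(w + 5)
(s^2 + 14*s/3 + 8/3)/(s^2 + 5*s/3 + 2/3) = (s + 4)/(s + 1)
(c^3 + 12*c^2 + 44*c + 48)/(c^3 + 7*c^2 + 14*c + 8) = (c + 6)/(c + 1)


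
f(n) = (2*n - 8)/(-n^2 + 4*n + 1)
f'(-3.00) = 0.25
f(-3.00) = 0.70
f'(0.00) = 34.00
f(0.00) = -8.00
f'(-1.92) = 0.67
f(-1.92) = 1.14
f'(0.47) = 3.81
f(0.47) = -2.66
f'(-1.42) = 1.35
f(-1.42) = 1.62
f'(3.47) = 0.32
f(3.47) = -0.37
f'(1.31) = 0.80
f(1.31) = -1.19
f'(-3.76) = 0.15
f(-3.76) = 0.55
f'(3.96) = 1.49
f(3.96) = -0.07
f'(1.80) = 0.47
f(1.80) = -0.89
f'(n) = (2*n - 8)*(2*n - 4)/(-n^2 + 4*n + 1)^2 + 2/(-n^2 + 4*n + 1) = 2*(-n^2 + 4*n + 2*(n - 4)*(n - 2) + 1)/(-n^2 + 4*n + 1)^2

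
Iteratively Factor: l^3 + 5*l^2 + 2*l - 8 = (l + 4)*(l^2 + l - 2) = (l + 2)*(l + 4)*(l - 1)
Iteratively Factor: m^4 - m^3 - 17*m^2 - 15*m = (m - 5)*(m^3 + 4*m^2 + 3*m) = m*(m - 5)*(m^2 + 4*m + 3) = m*(m - 5)*(m + 3)*(m + 1)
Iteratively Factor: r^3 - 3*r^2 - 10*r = (r + 2)*(r^2 - 5*r) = (r - 5)*(r + 2)*(r)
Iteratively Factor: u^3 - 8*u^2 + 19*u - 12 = (u - 4)*(u^2 - 4*u + 3) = (u - 4)*(u - 1)*(u - 3)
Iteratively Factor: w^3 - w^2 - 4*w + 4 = (w - 2)*(w^2 + w - 2) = (w - 2)*(w - 1)*(w + 2)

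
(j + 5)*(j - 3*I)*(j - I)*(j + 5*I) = j^4 + 5*j^3 + I*j^3 + 17*j^2 + 5*I*j^2 + 85*j - 15*I*j - 75*I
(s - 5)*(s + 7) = s^2 + 2*s - 35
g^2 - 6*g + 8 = (g - 4)*(g - 2)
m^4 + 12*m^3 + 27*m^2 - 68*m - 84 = (m - 2)*(m + 1)*(m + 6)*(m + 7)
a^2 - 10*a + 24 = (a - 6)*(a - 4)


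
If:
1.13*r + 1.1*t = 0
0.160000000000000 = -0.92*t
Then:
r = 0.17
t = -0.17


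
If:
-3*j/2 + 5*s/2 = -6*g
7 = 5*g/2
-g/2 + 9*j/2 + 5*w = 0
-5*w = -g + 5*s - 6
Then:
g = 14/5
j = -82/3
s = -578/25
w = 622/25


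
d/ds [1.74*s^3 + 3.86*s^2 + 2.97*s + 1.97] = 5.22*s^2 + 7.72*s + 2.97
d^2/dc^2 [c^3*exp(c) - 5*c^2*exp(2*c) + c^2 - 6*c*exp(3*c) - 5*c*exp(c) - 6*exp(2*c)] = c^3*exp(c) - 20*c^2*exp(2*c) + 6*c^2*exp(c) - 54*c*exp(3*c) - 40*c*exp(2*c) + c*exp(c) - 36*exp(3*c) - 34*exp(2*c) - 10*exp(c) + 2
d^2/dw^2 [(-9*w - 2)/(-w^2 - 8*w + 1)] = 2*(4*(w + 4)^2*(9*w + 2) - (27*w + 74)*(w^2 + 8*w - 1))/(w^2 + 8*w - 1)^3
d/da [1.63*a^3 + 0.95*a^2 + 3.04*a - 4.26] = 4.89*a^2 + 1.9*a + 3.04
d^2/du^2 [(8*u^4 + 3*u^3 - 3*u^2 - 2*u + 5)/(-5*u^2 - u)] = 2*(-200*u^6 - 120*u^5 - 24*u^4 + 32*u^3 - 375*u^2 - 75*u - 5)/(u^3*(125*u^3 + 75*u^2 + 15*u + 1))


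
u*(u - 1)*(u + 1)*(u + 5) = u^4 + 5*u^3 - u^2 - 5*u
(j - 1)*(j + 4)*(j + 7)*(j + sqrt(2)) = j^4 + sqrt(2)*j^3 + 10*j^3 + 10*sqrt(2)*j^2 + 17*j^2 - 28*j + 17*sqrt(2)*j - 28*sqrt(2)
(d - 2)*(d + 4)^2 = d^3 + 6*d^2 - 32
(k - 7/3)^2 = k^2 - 14*k/3 + 49/9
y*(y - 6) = y^2 - 6*y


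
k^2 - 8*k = k*(k - 8)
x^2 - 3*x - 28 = (x - 7)*(x + 4)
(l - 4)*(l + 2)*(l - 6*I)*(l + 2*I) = l^4 - 2*l^3 - 4*I*l^3 + 4*l^2 + 8*I*l^2 - 24*l + 32*I*l - 96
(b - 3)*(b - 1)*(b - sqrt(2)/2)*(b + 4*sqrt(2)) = b^4 - 4*b^3 + 7*sqrt(2)*b^3/2 - 14*sqrt(2)*b^2 - b^2 + 21*sqrt(2)*b/2 + 16*b - 12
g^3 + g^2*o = g^2*(g + o)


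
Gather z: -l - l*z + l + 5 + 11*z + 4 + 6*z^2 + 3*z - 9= 6*z^2 + z*(14 - l)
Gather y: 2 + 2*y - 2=2*y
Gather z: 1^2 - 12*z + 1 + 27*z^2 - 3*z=27*z^2 - 15*z + 2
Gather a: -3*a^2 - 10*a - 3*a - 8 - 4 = -3*a^2 - 13*a - 12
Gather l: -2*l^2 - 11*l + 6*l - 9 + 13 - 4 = -2*l^2 - 5*l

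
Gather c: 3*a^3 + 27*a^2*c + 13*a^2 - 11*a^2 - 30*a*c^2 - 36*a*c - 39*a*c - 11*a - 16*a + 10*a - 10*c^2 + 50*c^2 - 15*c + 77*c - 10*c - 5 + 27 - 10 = 3*a^3 + 2*a^2 - 17*a + c^2*(40 - 30*a) + c*(27*a^2 - 75*a + 52) + 12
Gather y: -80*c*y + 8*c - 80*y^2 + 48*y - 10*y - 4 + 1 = 8*c - 80*y^2 + y*(38 - 80*c) - 3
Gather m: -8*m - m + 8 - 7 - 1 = -9*m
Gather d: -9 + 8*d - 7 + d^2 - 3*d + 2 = d^2 + 5*d - 14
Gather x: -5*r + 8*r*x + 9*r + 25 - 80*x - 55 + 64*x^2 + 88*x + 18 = 4*r + 64*x^2 + x*(8*r + 8) - 12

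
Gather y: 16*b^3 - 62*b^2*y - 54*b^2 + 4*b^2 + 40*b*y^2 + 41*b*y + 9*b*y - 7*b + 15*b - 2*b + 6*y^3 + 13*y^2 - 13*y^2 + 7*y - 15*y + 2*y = 16*b^3 - 50*b^2 + 40*b*y^2 + 6*b + 6*y^3 + y*(-62*b^2 + 50*b - 6)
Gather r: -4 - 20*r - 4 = -20*r - 8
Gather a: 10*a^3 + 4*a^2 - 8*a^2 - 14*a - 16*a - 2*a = 10*a^3 - 4*a^2 - 32*a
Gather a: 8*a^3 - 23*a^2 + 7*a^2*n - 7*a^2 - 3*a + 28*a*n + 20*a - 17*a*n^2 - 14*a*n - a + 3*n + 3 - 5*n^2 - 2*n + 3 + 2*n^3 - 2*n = 8*a^3 + a^2*(7*n - 30) + a*(-17*n^2 + 14*n + 16) + 2*n^3 - 5*n^2 - n + 6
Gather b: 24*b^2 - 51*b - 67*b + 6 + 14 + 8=24*b^2 - 118*b + 28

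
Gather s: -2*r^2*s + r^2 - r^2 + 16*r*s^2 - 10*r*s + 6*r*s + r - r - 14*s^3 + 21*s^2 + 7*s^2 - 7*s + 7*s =-14*s^3 + s^2*(16*r + 28) + s*(-2*r^2 - 4*r)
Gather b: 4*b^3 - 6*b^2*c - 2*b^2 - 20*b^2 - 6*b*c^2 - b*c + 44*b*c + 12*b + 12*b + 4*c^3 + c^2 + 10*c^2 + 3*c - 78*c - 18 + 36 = 4*b^3 + b^2*(-6*c - 22) + b*(-6*c^2 + 43*c + 24) + 4*c^3 + 11*c^2 - 75*c + 18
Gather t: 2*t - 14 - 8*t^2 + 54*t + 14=-8*t^2 + 56*t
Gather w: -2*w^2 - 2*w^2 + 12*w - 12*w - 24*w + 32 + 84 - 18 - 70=-4*w^2 - 24*w + 28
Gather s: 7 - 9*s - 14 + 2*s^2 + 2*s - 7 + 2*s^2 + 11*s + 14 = 4*s^2 + 4*s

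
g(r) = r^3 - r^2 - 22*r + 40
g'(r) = 3*r^2 - 2*r - 22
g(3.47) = -6.60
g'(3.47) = 7.18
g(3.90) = -1.69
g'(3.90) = 15.83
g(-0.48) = 50.22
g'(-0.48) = -20.35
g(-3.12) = 68.53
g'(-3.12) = 13.44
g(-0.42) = 48.99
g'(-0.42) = -20.63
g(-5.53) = -38.03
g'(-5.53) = 80.80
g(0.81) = 22.06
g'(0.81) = -21.65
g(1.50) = 8.12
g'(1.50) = -18.25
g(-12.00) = -1568.00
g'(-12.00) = 434.00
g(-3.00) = 70.00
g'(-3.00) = 11.00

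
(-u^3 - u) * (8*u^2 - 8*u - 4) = -8*u^5 + 8*u^4 - 4*u^3 + 8*u^2 + 4*u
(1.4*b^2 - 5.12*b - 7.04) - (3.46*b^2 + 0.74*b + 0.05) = -2.06*b^2 - 5.86*b - 7.09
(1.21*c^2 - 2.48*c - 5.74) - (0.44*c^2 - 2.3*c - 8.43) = 0.77*c^2 - 0.18*c + 2.69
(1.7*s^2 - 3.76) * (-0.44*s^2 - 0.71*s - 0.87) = -0.748*s^4 - 1.207*s^3 + 0.1754*s^2 + 2.6696*s + 3.2712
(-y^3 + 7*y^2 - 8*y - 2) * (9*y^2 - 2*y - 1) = -9*y^5 + 65*y^4 - 85*y^3 - 9*y^2 + 12*y + 2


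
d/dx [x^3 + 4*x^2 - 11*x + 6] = 3*x^2 + 8*x - 11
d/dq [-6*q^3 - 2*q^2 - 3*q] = -18*q^2 - 4*q - 3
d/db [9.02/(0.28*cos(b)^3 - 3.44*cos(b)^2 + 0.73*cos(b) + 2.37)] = (7.5768*cos(b)^2 - 62.0576*cos(b) + 6.5846)*sin(b)/(0.28*cos(b)^3 - 3.44*cos(b)^2 + 0.73*cos(b) + 2.37)^2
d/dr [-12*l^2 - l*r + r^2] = -l + 2*r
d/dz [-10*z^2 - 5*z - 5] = -20*z - 5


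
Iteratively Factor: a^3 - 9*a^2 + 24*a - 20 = (a - 2)*(a^2 - 7*a + 10) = (a - 5)*(a - 2)*(a - 2)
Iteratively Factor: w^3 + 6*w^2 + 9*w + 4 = (w + 4)*(w^2 + 2*w + 1) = (w + 1)*(w + 4)*(w + 1)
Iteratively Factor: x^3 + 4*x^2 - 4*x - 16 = (x - 2)*(x^2 + 6*x + 8) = (x - 2)*(x + 4)*(x + 2)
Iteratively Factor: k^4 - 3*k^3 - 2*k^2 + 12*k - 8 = (k - 1)*(k^3 - 2*k^2 - 4*k + 8) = (k - 2)*(k - 1)*(k^2 - 4) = (k - 2)^2*(k - 1)*(k + 2)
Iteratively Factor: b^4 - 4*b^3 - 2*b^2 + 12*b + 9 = (b + 1)*(b^3 - 5*b^2 + 3*b + 9) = (b + 1)^2*(b^2 - 6*b + 9) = (b - 3)*(b + 1)^2*(b - 3)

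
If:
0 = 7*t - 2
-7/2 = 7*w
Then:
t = 2/7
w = -1/2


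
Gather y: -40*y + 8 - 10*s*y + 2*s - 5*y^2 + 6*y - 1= 2*s - 5*y^2 + y*(-10*s - 34) + 7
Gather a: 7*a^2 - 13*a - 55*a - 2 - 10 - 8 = 7*a^2 - 68*a - 20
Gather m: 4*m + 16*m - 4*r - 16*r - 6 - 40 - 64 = 20*m - 20*r - 110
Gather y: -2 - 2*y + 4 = 2 - 2*y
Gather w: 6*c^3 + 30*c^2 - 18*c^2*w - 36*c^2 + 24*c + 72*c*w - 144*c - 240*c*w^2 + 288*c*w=6*c^3 - 6*c^2 - 240*c*w^2 - 120*c + w*(-18*c^2 + 360*c)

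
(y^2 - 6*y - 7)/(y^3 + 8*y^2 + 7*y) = (y - 7)/(y*(y + 7))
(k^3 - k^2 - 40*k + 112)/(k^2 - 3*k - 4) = (k^2 + 3*k - 28)/(k + 1)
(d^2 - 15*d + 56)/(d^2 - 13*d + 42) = (d - 8)/(d - 6)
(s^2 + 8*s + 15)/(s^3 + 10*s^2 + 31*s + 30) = 1/(s + 2)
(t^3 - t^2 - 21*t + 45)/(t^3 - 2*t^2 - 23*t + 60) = (t - 3)/(t - 4)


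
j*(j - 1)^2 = j^3 - 2*j^2 + j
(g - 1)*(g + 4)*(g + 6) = g^3 + 9*g^2 + 14*g - 24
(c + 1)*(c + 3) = c^2 + 4*c + 3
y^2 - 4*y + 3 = (y - 3)*(y - 1)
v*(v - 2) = v^2 - 2*v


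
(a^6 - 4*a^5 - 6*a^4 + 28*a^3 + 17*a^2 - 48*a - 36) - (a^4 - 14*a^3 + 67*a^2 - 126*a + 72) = a^6 - 4*a^5 - 7*a^4 + 42*a^3 - 50*a^2 + 78*a - 108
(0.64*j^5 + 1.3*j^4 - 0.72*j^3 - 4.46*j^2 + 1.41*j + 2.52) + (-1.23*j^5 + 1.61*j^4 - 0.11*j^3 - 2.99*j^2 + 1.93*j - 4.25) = -0.59*j^5 + 2.91*j^4 - 0.83*j^3 - 7.45*j^2 + 3.34*j - 1.73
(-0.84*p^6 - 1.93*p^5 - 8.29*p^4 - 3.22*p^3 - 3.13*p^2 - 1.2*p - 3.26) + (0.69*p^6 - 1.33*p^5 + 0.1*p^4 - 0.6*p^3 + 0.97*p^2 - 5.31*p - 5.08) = -0.15*p^6 - 3.26*p^5 - 8.19*p^4 - 3.82*p^3 - 2.16*p^2 - 6.51*p - 8.34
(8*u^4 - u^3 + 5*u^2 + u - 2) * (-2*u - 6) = -16*u^5 - 46*u^4 - 4*u^3 - 32*u^2 - 2*u + 12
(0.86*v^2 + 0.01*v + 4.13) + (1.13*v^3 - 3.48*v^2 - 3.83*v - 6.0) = 1.13*v^3 - 2.62*v^2 - 3.82*v - 1.87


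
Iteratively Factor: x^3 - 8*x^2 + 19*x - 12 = (x - 4)*(x^2 - 4*x + 3) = (x - 4)*(x - 1)*(x - 3)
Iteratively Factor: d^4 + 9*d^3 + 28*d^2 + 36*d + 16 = (d + 2)*(d^3 + 7*d^2 + 14*d + 8) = (d + 1)*(d + 2)*(d^2 + 6*d + 8) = (d + 1)*(d + 2)*(d + 4)*(d + 2)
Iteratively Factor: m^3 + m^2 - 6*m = (m)*(m^2 + m - 6) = m*(m + 3)*(m - 2)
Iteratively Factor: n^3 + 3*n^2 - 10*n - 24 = (n - 3)*(n^2 + 6*n + 8) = (n - 3)*(n + 2)*(n + 4)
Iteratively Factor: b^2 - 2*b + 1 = (b - 1)*(b - 1)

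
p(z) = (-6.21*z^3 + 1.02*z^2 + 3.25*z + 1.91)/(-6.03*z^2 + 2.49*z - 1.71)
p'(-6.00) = 1.04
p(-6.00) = -5.82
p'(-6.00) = 1.04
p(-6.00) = -5.82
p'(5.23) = 1.07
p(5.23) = 5.48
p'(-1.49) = 1.04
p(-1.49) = -1.06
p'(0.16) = -2.75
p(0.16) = -1.66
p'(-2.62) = 1.07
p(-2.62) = -2.26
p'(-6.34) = 1.04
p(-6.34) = -6.18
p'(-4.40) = 1.05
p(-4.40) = -4.14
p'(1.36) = 1.85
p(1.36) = 0.78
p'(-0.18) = -2.14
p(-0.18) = -0.59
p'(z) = (12.06*z - 2.49)*(-6.21*z^3 + 1.02*z^2 + 3.25*z + 1.91)/(-6.03*z^2 + 2.49*z - 1.71)^2 + (-18.63*z^2 + 2.04*z + 3.25)/(-6.03*z^2 + 2.49*z - 1.71) = (37.4463*z^4 - 30.9258*z^3 + 53.9946*z^2 + 19.5462*z - 10.3134)/(36.3609*z^4 - 30.0294*z^3 + 26.8227*z^2 - 8.5158*z + 2.9241)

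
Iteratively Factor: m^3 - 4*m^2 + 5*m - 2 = (m - 2)*(m^2 - 2*m + 1) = (m - 2)*(m - 1)*(m - 1)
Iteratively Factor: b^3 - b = (b)*(b^2 - 1) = b*(b - 1)*(b + 1)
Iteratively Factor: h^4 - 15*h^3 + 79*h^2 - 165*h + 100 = (h - 4)*(h^3 - 11*h^2 + 35*h - 25) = (h - 4)*(h - 1)*(h^2 - 10*h + 25) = (h - 5)*(h - 4)*(h - 1)*(h - 5)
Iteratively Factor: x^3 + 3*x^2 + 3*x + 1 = (x + 1)*(x^2 + 2*x + 1) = (x + 1)^2*(x + 1)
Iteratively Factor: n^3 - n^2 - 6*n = (n)*(n^2 - n - 6) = n*(n - 3)*(n + 2)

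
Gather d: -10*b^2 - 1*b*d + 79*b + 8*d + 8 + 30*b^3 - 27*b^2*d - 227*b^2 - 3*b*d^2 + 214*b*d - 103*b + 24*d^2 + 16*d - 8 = 30*b^3 - 237*b^2 - 24*b + d^2*(24 - 3*b) + d*(-27*b^2 + 213*b + 24)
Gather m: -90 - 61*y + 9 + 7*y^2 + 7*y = 7*y^2 - 54*y - 81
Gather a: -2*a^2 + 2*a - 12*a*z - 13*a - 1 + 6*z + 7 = -2*a^2 + a*(-12*z - 11) + 6*z + 6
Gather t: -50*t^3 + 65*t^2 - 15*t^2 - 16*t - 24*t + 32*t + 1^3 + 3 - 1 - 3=-50*t^3 + 50*t^2 - 8*t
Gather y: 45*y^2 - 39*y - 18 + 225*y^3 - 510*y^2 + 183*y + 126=225*y^3 - 465*y^2 + 144*y + 108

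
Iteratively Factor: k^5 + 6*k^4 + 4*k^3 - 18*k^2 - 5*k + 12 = (k + 4)*(k^4 + 2*k^3 - 4*k^2 - 2*k + 3) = (k + 3)*(k + 4)*(k^3 - k^2 - k + 1) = (k - 1)*(k + 3)*(k + 4)*(k^2 - 1) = (k - 1)*(k + 1)*(k + 3)*(k + 4)*(k - 1)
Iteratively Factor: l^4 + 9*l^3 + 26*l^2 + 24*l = (l + 3)*(l^3 + 6*l^2 + 8*l) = (l + 3)*(l + 4)*(l^2 + 2*l) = (l + 2)*(l + 3)*(l + 4)*(l)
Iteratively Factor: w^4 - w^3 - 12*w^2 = (w + 3)*(w^3 - 4*w^2) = w*(w + 3)*(w^2 - 4*w) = w^2*(w + 3)*(w - 4)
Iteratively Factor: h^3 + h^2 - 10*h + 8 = (h + 4)*(h^2 - 3*h + 2) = (h - 1)*(h + 4)*(h - 2)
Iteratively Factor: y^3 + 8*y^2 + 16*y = (y + 4)*(y^2 + 4*y) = (y + 4)^2*(y)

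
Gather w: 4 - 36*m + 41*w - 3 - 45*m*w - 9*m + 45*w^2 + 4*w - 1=-45*m + 45*w^2 + w*(45 - 45*m)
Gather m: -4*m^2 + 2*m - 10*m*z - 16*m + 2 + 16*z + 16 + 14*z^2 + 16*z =-4*m^2 + m*(-10*z - 14) + 14*z^2 + 32*z + 18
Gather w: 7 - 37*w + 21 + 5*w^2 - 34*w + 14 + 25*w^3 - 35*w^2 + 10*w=25*w^3 - 30*w^2 - 61*w + 42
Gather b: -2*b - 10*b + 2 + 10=12 - 12*b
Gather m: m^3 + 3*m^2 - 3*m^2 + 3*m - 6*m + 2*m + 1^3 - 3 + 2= m^3 - m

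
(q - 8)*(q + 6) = q^2 - 2*q - 48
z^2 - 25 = (z - 5)*(z + 5)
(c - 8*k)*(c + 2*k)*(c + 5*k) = c^3 - c^2*k - 46*c*k^2 - 80*k^3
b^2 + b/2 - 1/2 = (b - 1/2)*(b + 1)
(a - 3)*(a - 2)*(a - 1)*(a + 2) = a^4 - 4*a^3 - a^2 + 16*a - 12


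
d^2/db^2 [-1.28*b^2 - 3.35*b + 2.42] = -2.56000000000000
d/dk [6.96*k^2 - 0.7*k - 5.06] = 13.92*k - 0.7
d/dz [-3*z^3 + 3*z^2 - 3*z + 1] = -9*z^2 + 6*z - 3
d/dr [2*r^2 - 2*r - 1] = 4*r - 2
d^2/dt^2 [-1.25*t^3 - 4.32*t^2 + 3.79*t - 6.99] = -7.5*t - 8.64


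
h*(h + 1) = h^2 + h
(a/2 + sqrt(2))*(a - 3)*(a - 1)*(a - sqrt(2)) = a^4/2 - 2*a^3 + sqrt(2)*a^3/2 - 2*sqrt(2)*a^2 - a^2/2 + 3*sqrt(2)*a/2 + 8*a - 6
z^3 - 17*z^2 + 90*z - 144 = (z - 8)*(z - 6)*(z - 3)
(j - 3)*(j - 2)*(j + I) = j^3 - 5*j^2 + I*j^2 + 6*j - 5*I*j + 6*I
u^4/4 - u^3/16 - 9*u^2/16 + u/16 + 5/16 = (u/4 + 1/4)*(u - 5/4)*(u - 1)*(u + 1)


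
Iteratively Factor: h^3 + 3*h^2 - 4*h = (h + 4)*(h^2 - h) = (h - 1)*(h + 4)*(h)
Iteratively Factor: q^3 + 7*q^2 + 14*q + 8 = (q + 2)*(q^2 + 5*q + 4) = (q + 2)*(q + 4)*(q + 1)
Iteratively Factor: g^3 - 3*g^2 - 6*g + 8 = (g + 2)*(g^2 - 5*g + 4) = (g - 4)*(g + 2)*(g - 1)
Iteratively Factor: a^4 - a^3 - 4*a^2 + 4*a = (a)*(a^3 - a^2 - 4*a + 4) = a*(a - 1)*(a^2 - 4) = a*(a - 1)*(a + 2)*(a - 2)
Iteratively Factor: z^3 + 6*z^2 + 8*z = (z + 4)*(z^2 + 2*z) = z*(z + 4)*(z + 2)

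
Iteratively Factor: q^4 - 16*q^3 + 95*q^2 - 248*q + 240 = (q - 5)*(q^3 - 11*q^2 + 40*q - 48) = (q - 5)*(q - 4)*(q^2 - 7*q + 12) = (q - 5)*(q - 4)*(q - 3)*(q - 4)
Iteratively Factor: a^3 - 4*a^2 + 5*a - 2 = (a - 1)*(a^2 - 3*a + 2) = (a - 1)^2*(a - 2)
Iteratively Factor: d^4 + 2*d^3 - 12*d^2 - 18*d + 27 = (d + 3)*(d^3 - d^2 - 9*d + 9) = (d - 3)*(d + 3)*(d^2 + 2*d - 3) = (d - 3)*(d + 3)^2*(d - 1)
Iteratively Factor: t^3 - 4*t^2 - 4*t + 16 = (t + 2)*(t^2 - 6*t + 8) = (t - 4)*(t + 2)*(t - 2)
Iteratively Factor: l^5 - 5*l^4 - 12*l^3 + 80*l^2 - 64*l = (l - 4)*(l^4 - l^3 - 16*l^2 + 16*l) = (l - 4)*(l + 4)*(l^3 - 5*l^2 + 4*l) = (l - 4)^2*(l + 4)*(l^2 - l) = (l - 4)^2*(l - 1)*(l + 4)*(l)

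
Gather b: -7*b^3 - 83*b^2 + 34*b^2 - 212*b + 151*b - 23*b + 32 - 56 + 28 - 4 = -7*b^3 - 49*b^2 - 84*b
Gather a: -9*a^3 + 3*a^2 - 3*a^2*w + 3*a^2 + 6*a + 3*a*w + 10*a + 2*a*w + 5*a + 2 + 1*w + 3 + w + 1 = -9*a^3 + a^2*(6 - 3*w) + a*(5*w + 21) + 2*w + 6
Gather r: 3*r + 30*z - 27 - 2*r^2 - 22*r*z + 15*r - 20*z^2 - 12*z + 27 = -2*r^2 + r*(18 - 22*z) - 20*z^2 + 18*z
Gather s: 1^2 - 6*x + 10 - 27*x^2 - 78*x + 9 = -27*x^2 - 84*x + 20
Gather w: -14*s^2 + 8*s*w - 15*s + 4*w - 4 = -14*s^2 - 15*s + w*(8*s + 4) - 4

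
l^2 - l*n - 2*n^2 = (l - 2*n)*(l + n)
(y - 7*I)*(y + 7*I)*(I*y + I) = I*y^3 + I*y^2 + 49*I*y + 49*I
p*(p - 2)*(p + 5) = p^3 + 3*p^2 - 10*p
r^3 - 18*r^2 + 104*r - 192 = (r - 8)*(r - 6)*(r - 4)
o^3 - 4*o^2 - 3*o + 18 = (o - 3)^2*(o + 2)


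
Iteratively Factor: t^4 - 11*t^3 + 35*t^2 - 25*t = (t - 5)*(t^3 - 6*t^2 + 5*t) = t*(t - 5)*(t^2 - 6*t + 5) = t*(t - 5)*(t - 1)*(t - 5)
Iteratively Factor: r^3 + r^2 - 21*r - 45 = (r - 5)*(r^2 + 6*r + 9) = (r - 5)*(r + 3)*(r + 3)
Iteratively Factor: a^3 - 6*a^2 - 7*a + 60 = (a - 5)*(a^2 - a - 12) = (a - 5)*(a - 4)*(a + 3)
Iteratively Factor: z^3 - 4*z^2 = (z)*(z^2 - 4*z) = z^2*(z - 4)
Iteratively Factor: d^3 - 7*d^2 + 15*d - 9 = (d - 3)*(d^2 - 4*d + 3) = (d - 3)^2*(d - 1)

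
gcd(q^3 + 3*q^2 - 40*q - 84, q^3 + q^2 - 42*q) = q^2 + q - 42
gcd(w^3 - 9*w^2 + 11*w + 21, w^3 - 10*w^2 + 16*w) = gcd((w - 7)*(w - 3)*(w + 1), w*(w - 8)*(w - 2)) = 1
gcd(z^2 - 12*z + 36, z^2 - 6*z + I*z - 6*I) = z - 6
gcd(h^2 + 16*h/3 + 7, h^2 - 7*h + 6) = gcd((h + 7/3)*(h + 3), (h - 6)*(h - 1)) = 1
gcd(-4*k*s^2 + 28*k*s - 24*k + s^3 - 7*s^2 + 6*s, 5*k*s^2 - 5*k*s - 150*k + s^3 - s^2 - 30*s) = s - 6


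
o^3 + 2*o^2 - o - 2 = (o - 1)*(o + 1)*(o + 2)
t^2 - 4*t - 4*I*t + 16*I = (t - 4)*(t - 4*I)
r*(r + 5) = r^2 + 5*r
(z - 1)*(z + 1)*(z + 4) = z^3 + 4*z^2 - z - 4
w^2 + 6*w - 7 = (w - 1)*(w + 7)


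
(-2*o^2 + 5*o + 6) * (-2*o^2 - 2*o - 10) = 4*o^4 - 6*o^3 - 2*o^2 - 62*o - 60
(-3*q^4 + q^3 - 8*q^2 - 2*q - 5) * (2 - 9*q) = 27*q^5 - 15*q^4 + 74*q^3 + 2*q^2 + 41*q - 10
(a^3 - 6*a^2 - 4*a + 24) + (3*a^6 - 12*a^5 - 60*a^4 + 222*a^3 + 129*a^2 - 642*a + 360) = 3*a^6 - 12*a^5 - 60*a^4 + 223*a^3 + 123*a^2 - 646*a + 384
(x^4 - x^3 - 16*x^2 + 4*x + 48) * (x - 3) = x^5 - 4*x^4 - 13*x^3 + 52*x^2 + 36*x - 144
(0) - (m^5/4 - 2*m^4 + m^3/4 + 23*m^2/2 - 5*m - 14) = -m^5/4 + 2*m^4 - m^3/4 - 23*m^2/2 + 5*m + 14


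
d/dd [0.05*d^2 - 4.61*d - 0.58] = 0.1*d - 4.61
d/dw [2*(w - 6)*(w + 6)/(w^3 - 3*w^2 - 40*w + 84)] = 2*(-w^2 + 12*w - 40)/(w^4 - 18*w^3 + 109*w^2 - 252*w + 196)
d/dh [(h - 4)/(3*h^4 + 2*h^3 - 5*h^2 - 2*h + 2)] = (-9*h^4 + 44*h^3 + 29*h^2 - 40*h - 6)/(9*h^8 + 12*h^7 - 26*h^6 - 32*h^5 + 29*h^4 + 28*h^3 - 16*h^2 - 8*h + 4)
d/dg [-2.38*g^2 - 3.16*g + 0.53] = -4.76*g - 3.16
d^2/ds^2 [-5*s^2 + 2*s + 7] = -10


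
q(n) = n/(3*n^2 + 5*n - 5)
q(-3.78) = -0.20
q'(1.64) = -0.10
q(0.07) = -0.02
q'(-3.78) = -0.13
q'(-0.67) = -0.13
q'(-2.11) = -3.81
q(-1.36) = 0.22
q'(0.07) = -0.23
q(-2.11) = 0.96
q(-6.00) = -0.08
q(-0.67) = 0.10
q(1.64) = 0.15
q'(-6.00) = -0.02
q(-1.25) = 0.19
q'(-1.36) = -0.27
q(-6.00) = -0.08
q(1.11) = 0.26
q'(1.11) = -0.48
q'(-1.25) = -0.22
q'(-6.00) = -0.02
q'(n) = n*(-6*n - 5)/(3*n^2 + 5*n - 5)^2 + 1/(3*n^2 + 5*n - 5) = (3*n^2 - n*(6*n + 5) + 5*n - 5)/(3*n^2 + 5*n - 5)^2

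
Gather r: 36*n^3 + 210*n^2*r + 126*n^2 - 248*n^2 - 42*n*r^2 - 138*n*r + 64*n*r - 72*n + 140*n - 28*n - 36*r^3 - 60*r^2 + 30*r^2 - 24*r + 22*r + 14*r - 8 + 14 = 36*n^3 - 122*n^2 + 40*n - 36*r^3 + r^2*(-42*n - 30) + r*(210*n^2 - 74*n + 12) + 6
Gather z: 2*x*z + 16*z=z*(2*x + 16)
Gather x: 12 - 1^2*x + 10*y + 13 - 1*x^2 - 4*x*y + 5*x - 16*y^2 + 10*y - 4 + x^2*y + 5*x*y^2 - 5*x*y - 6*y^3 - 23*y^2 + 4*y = x^2*(y - 1) + x*(5*y^2 - 9*y + 4) - 6*y^3 - 39*y^2 + 24*y + 21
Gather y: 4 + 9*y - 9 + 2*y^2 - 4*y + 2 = 2*y^2 + 5*y - 3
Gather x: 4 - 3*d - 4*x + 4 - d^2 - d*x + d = -d^2 - 2*d + x*(-d - 4) + 8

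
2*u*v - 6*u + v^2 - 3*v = (2*u + v)*(v - 3)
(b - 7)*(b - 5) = b^2 - 12*b + 35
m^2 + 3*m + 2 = (m + 1)*(m + 2)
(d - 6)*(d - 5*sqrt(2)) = d^2 - 5*sqrt(2)*d - 6*d + 30*sqrt(2)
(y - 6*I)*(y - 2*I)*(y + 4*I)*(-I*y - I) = -I*y^4 - 4*y^3 - I*y^3 - 4*y^2 - 20*I*y^2 - 48*y - 20*I*y - 48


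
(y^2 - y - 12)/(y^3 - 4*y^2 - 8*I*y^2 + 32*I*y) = (y + 3)/(y*(y - 8*I))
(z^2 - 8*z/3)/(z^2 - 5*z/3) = (3*z - 8)/(3*z - 5)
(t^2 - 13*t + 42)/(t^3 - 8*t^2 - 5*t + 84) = (t - 6)/(t^2 - t - 12)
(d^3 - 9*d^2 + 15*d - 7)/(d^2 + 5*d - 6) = (d^2 - 8*d + 7)/(d + 6)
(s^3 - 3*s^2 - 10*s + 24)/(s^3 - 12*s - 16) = (s^2 + s - 6)/(s^2 + 4*s + 4)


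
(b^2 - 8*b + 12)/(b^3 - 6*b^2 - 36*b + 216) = (b - 2)/(b^2 - 36)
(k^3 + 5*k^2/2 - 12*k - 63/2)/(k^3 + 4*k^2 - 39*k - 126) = (k^2 - k/2 - 21/2)/(k^2 + k - 42)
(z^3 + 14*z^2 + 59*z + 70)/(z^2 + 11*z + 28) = (z^2 + 7*z + 10)/(z + 4)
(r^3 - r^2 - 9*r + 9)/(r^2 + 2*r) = (r^3 - r^2 - 9*r + 9)/(r*(r + 2))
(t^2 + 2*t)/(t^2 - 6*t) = (t + 2)/(t - 6)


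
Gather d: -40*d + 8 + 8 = 16 - 40*d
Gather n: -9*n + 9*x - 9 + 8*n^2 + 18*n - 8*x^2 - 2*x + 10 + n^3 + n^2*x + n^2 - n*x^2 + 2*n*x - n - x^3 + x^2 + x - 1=n^3 + n^2*(x + 9) + n*(-x^2 + 2*x + 8) - x^3 - 7*x^2 + 8*x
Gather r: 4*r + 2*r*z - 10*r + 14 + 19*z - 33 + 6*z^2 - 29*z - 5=r*(2*z - 6) + 6*z^2 - 10*z - 24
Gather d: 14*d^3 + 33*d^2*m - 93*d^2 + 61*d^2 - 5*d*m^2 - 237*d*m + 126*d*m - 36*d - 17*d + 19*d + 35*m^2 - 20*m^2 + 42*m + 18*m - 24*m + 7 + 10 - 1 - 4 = 14*d^3 + d^2*(33*m - 32) + d*(-5*m^2 - 111*m - 34) + 15*m^2 + 36*m + 12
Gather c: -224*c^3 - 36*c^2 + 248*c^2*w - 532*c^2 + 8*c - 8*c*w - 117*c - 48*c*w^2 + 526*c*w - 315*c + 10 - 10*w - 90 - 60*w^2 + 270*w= -224*c^3 + c^2*(248*w - 568) + c*(-48*w^2 + 518*w - 424) - 60*w^2 + 260*w - 80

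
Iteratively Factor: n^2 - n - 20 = (n - 5)*(n + 4)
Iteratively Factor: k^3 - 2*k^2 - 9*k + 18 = (k - 2)*(k^2 - 9) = (k - 2)*(k + 3)*(k - 3)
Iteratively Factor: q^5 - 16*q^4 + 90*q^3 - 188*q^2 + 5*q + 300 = (q - 5)*(q^4 - 11*q^3 + 35*q^2 - 13*q - 60) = (q - 5)*(q - 3)*(q^3 - 8*q^2 + 11*q + 20) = (q - 5)*(q - 4)*(q - 3)*(q^2 - 4*q - 5) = (q - 5)^2*(q - 4)*(q - 3)*(q + 1)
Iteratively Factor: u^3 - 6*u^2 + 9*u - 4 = (u - 1)*(u^2 - 5*u + 4) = (u - 4)*(u - 1)*(u - 1)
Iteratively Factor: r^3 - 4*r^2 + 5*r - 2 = (r - 1)*(r^2 - 3*r + 2) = (r - 1)^2*(r - 2)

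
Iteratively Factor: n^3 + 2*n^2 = (n + 2)*(n^2) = n*(n + 2)*(n)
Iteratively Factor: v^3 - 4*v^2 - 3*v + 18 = (v - 3)*(v^2 - v - 6) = (v - 3)^2*(v + 2)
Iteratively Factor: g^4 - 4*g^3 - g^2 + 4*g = (g)*(g^3 - 4*g^2 - g + 4) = g*(g - 1)*(g^2 - 3*g - 4) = g*(g - 4)*(g - 1)*(g + 1)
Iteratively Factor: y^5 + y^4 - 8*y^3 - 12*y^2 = (y)*(y^4 + y^3 - 8*y^2 - 12*y) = y*(y + 2)*(y^3 - y^2 - 6*y) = y*(y - 3)*(y + 2)*(y^2 + 2*y) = y^2*(y - 3)*(y + 2)*(y + 2)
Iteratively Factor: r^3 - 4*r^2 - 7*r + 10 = (r + 2)*(r^2 - 6*r + 5) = (r - 5)*(r + 2)*(r - 1)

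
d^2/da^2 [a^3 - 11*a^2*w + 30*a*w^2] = 6*a - 22*w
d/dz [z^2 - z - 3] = 2*z - 1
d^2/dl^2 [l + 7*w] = 0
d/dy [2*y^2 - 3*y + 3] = 4*y - 3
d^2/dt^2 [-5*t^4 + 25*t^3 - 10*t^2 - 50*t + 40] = -60*t^2 + 150*t - 20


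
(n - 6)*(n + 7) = n^2 + n - 42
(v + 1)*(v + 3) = v^2 + 4*v + 3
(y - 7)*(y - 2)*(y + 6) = y^3 - 3*y^2 - 40*y + 84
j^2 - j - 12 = (j - 4)*(j + 3)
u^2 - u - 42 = (u - 7)*(u + 6)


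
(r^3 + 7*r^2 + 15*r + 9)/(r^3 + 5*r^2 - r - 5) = (r^2 + 6*r + 9)/(r^2 + 4*r - 5)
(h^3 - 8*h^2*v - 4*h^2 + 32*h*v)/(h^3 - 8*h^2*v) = (h - 4)/h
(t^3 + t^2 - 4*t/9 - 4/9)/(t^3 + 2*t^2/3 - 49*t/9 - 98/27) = 3*(3*t^2 + t - 2)/(9*t^2 - 49)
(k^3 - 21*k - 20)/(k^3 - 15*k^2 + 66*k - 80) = (k^2 + 5*k + 4)/(k^2 - 10*k + 16)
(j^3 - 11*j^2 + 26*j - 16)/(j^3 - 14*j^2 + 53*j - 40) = (j - 2)/(j - 5)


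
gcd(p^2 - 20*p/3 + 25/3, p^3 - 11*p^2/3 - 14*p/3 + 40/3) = p - 5/3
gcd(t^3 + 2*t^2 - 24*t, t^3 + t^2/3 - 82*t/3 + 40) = t^2 + 2*t - 24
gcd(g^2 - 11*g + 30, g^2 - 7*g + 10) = g - 5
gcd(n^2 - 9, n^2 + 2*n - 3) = n + 3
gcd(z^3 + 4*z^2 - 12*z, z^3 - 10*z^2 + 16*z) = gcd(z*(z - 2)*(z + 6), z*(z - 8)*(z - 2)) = z^2 - 2*z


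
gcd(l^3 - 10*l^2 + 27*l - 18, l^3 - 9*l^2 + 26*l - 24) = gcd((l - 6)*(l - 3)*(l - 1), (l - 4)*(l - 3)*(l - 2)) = l - 3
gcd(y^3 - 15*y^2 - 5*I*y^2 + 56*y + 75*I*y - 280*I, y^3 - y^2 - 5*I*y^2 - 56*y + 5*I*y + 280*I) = y^2 + y*(-8 - 5*I) + 40*I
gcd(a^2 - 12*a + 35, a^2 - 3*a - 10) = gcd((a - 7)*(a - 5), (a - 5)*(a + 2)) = a - 5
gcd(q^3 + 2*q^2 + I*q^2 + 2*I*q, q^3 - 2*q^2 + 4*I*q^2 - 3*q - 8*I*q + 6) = q + I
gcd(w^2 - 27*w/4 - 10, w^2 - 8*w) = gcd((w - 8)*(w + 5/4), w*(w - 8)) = w - 8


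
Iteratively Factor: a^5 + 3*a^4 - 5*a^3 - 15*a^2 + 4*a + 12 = (a + 2)*(a^4 + a^3 - 7*a^2 - a + 6) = (a + 1)*(a + 2)*(a^3 - 7*a + 6) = (a + 1)*(a + 2)*(a + 3)*(a^2 - 3*a + 2) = (a - 1)*(a + 1)*(a + 2)*(a + 3)*(a - 2)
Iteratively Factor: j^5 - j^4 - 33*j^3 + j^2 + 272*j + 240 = (j - 5)*(j^4 + 4*j^3 - 13*j^2 - 64*j - 48) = (j - 5)*(j + 4)*(j^3 - 13*j - 12) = (j - 5)*(j - 4)*(j + 4)*(j^2 + 4*j + 3) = (j - 5)*(j - 4)*(j + 1)*(j + 4)*(j + 3)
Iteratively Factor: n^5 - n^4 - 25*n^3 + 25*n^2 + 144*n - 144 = (n - 3)*(n^4 + 2*n^3 - 19*n^2 - 32*n + 48) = (n - 3)*(n - 1)*(n^3 + 3*n^2 - 16*n - 48) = (n - 3)*(n - 1)*(n + 3)*(n^2 - 16) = (n - 4)*(n - 3)*(n - 1)*(n + 3)*(n + 4)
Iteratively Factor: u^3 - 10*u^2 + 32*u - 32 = (u - 4)*(u^2 - 6*u + 8) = (u - 4)*(u - 2)*(u - 4)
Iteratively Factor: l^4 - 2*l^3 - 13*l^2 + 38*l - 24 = (l - 2)*(l^3 - 13*l + 12) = (l - 2)*(l + 4)*(l^2 - 4*l + 3) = (l - 3)*(l - 2)*(l + 4)*(l - 1)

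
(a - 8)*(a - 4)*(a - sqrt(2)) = a^3 - 12*a^2 - sqrt(2)*a^2 + 12*sqrt(2)*a + 32*a - 32*sqrt(2)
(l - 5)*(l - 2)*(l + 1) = l^3 - 6*l^2 + 3*l + 10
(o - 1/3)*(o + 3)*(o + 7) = o^3 + 29*o^2/3 + 53*o/3 - 7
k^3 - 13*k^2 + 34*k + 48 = (k - 8)*(k - 6)*(k + 1)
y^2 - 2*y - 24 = (y - 6)*(y + 4)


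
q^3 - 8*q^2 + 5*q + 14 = (q - 7)*(q - 2)*(q + 1)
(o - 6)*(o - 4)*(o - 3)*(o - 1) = o^4 - 14*o^3 + 67*o^2 - 126*o + 72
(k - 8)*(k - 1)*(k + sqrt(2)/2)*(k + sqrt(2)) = k^4 - 9*k^3 + 3*sqrt(2)*k^3/2 - 27*sqrt(2)*k^2/2 + 9*k^2 - 9*k + 12*sqrt(2)*k + 8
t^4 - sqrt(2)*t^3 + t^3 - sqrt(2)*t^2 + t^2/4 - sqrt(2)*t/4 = t*(t + 1/2)^2*(t - sqrt(2))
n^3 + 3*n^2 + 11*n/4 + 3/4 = (n + 1/2)*(n + 1)*(n + 3/2)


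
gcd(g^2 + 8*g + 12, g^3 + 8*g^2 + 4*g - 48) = g + 6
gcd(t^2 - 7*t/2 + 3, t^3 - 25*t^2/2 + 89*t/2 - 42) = t - 3/2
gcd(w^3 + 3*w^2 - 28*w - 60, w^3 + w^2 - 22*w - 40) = w^2 - 3*w - 10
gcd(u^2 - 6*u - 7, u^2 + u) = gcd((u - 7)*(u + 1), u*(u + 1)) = u + 1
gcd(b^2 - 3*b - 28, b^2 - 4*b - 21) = b - 7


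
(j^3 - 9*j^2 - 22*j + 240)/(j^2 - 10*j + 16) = (j^2 - j - 30)/(j - 2)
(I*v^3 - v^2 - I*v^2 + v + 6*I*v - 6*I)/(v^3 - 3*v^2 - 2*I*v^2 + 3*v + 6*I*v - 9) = (I*v^3 - v^2*(1 + I) + v*(1 + 6*I) - 6*I)/(v^3 - v^2*(3 + 2*I) + 3*v*(1 + 2*I) - 9)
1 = 1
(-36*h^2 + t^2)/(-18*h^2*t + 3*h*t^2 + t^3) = (-6*h + t)/(t*(-3*h + t))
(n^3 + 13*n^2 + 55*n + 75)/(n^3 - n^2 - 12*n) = (n^2 + 10*n + 25)/(n*(n - 4))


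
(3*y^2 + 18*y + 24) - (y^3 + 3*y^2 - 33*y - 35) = -y^3 + 51*y + 59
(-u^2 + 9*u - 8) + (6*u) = -u^2 + 15*u - 8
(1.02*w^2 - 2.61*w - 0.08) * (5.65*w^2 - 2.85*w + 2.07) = 5.763*w^4 - 17.6535*w^3 + 9.0979*w^2 - 5.1747*w - 0.1656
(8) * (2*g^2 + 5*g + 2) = 16*g^2 + 40*g + 16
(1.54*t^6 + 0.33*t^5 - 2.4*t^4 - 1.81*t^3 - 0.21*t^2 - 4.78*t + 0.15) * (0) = 0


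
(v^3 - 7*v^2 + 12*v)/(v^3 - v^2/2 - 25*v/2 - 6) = 2*v*(v - 3)/(2*v^2 + 7*v + 3)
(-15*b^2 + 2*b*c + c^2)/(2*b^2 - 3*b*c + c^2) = (-15*b^2 + 2*b*c + c^2)/(2*b^2 - 3*b*c + c^2)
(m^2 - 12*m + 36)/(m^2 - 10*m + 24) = (m - 6)/(m - 4)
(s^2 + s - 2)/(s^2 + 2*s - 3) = (s + 2)/(s + 3)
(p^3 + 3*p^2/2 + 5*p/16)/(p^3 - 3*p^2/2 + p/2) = (16*p^2 + 24*p + 5)/(8*(2*p^2 - 3*p + 1))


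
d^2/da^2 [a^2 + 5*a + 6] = 2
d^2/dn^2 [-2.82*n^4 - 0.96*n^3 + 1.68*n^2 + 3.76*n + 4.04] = -33.84*n^2 - 5.76*n + 3.36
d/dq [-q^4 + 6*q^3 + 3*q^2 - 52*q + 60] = -4*q^3 + 18*q^2 + 6*q - 52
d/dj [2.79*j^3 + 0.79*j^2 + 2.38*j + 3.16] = 8.37*j^2 + 1.58*j + 2.38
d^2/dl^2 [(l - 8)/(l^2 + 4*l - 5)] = 2*((4 - 3*l)*(l^2 + 4*l - 5) + 4*(l - 8)*(l + 2)^2)/(l^2 + 4*l - 5)^3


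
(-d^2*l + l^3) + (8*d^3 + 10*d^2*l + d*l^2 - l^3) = 8*d^3 + 9*d^2*l + d*l^2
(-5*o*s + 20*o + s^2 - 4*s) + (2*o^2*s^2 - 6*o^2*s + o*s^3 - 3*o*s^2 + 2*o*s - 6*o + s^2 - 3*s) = 2*o^2*s^2 - 6*o^2*s + o*s^3 - 3*o*s^2 - 3*o*s + 14*o + 2*s^2 - 7*s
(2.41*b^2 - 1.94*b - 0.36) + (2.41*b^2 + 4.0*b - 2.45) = 4.82*b^2 + 2.06*b - 2.81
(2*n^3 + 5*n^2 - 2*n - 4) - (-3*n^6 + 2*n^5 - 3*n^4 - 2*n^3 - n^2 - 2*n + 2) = 3*n^6 - 2*n^5 + 3*n^4 + 4*n^3 + 6*n^2 - 6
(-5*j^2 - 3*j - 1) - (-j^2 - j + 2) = -4*j^2 - 2*j - 3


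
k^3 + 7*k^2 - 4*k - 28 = (k - 2)*(k + 2)*(k + 7)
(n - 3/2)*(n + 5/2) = n^2 + n - 15/4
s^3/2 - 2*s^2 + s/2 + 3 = (s/2 + 1/2)*(s - 3)*(s - 2)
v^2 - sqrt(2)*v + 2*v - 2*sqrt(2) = (v + 2)*(v - sqrt(2))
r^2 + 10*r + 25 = (r + 5)^2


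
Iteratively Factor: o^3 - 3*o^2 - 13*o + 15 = (o - 5)*(o^2 + 2*o - 3) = (o - 5)*(o - 1)*(o + 3)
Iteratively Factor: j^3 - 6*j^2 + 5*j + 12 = (j - 4)*(j^2 - 2*j - 3) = (j - 4)*(j + 1)*(j - 3)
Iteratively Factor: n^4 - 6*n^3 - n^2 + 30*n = (n + 2)*(n^3 - 8*n^2 + 15*n) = (n - 3)*(n + 2)*(n^2 - 5*n) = (n - 5)*(n - 3)*(n + 2)*(n)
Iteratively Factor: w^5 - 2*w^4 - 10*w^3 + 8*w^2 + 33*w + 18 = (w + 1)*(w^4 - 3*w^3 - 7*w^2 + 15*w + 18) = (w + 1)*(w + 2)*(w^3 - 5*w^2 + 3*w + 9) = (w - 3)*(w + 1)*(w + 2)*(w^2 - 2*w - 3) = (w - 3)*(w + 1)^2*(w + 2)*(w - 3)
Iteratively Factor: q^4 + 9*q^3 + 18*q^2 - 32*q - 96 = (q + 3)*(q^3 + 6*q^2 - 32) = (q + 3)*(q + 4)*(q^2 + 2*q - 8) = (q + 3)*(q + 4)^2*(q - 2)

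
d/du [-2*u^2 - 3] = -4*u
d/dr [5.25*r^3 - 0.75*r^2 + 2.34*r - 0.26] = 15.75*r^2 - 1.5*r + 2.34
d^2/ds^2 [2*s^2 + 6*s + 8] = 4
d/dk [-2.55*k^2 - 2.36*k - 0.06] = -5.1*k - 2.36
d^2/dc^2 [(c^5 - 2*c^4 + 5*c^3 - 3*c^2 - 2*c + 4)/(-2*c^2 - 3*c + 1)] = 2*(-12*c^7 - 40*c^6 + 87*c^4 - 123*c^3 + 27*c^2 - 75*c - 35)/(8*c^6 + 36*c^5 + 42*c^4 - 9*c^3 - 21*c^2 + 9*c - 1)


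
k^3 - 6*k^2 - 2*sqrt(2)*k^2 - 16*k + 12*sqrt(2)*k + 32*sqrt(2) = (k - 8)*(k + 2)*(k - 2*sqrt(2))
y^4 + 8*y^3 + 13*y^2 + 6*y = y*(y + 1)^2*(y + 6)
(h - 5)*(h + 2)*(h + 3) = h^3 - 19*h - 30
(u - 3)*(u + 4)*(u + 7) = u^3 + 8*u^2 - 5*u - 84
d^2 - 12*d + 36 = (d - 6)^2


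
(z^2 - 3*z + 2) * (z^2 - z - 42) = z^4 - 4*z^3 - 37*z^2 + 124*z - 84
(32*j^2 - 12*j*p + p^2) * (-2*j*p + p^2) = -64*j^3*p + 56*j^2*p^2 - 14*j*p^3 + p^4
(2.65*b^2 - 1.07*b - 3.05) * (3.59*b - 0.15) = 9.5135*b^3 - 4.2388*b^2 - 10.789*b + 0.4575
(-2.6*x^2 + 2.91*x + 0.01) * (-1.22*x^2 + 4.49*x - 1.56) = 3.172*x^4 - 15.2242*x^3 + 17.1097*x^2 - 4.4947*x - 0.0156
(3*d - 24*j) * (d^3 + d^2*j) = 3*d^4 - 21*d^3*j - 24*d^2*j^2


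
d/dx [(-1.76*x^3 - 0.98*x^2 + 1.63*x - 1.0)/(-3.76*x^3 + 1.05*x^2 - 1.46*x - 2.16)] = (-5.5328*x^4 + 17.3968*x^3 - 0.155899999999999*x^2 + 6.3336*x - 4.9808)/(14.1376*x^6 - 7.896*x^5 + 12.0817*x^4 + 13.1772*x^3 - 2.4044*x^2 + 6.3072*x + 4.6656)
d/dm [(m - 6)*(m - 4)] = 2*m - 10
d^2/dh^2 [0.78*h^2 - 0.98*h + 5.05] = 1.56000000000000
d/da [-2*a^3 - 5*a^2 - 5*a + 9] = -6*a^2 - 10*a - 5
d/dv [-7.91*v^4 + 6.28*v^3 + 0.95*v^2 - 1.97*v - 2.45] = -31.64*v^3 + 18.84*v^2 + 1.9*v - 1.97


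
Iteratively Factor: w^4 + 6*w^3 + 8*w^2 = (w)*(w^3 + 6*w^2 + 8*w) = w*(w + 4)*(w^2 + 2*w) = w^2*(w + 4)*(w + 2)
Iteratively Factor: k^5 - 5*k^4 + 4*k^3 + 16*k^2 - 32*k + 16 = (k + 2)*(k^4 - 7*k^3 + 18*k^2 - 20*k + 8) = (k - 2)*(k + 2)*(k^3 - 5*k^2 + 8*k - 4) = (k - 2)*(k - 1)*(k + 2)*(k^2 - 4*k + 4) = (k - 2)^2*(k - 1)*(k + 2)*(k - 2)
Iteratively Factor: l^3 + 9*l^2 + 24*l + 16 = (l + 1)*(l^2 + 8*l + 16) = (l + 1)*(l + 4)*(l + 4)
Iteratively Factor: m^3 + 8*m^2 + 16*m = (m + 4)*(m^2 + 4*m) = m*(m + 4)*(m + 4)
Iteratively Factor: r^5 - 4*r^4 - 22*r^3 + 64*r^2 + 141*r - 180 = (r - 4)*(r^4 - 22*r^2 - 24*r + 45) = (r - 4)*(r - 1)*(r^3 + r^2 - 21*r - 45) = (r - 5)*(r - 4)*(r - 1)*(r^2 + 6*r + 9) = (r - 5)*(r - 4)*(r - 1)*(r + 3)*(r + 3)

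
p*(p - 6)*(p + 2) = p^3 - 4*p^2 - 12*p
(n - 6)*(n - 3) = n^2 - 9*n + 18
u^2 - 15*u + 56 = (u - 8)*(u - 7)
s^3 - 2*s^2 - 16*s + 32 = (s - 4)*(s - 2)*(s + 4)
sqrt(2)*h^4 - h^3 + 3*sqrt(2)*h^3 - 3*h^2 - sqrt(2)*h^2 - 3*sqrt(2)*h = h*(h + 3)*(h - sqrt(2))*(sqrt(2)*h + 1)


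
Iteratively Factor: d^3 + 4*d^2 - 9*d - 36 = (d + 3)*(d^2 + d - 12) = (d - 3)*(d + 3)*(d + 4)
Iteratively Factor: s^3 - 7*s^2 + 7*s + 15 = (s - 3)*(s^2 - 4*s - 5) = (s - 3)*(s + 1)*(s - 5)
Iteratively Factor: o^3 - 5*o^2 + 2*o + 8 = (o - 2)*(o^2 - 3*o - 4) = (o - 4)*(o - 2)*(o + 1)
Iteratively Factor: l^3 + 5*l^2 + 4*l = (l + 1)*(l^2 + 4*l) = l*(l + 1)*(l + 4)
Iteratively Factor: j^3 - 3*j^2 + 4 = (j + 1)*(j^2 - 4*j + 4) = (j - 2)*(j + 1)*(j - 2)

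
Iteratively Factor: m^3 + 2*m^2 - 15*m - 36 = (m - 4)*(m^2 + 6*m + 9) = (m - 4)*(m + 3)*(m + 3)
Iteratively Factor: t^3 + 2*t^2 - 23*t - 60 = (t + 3)*(t^2 - t - 20) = (t - 5)*(t + 3)*(t + 4)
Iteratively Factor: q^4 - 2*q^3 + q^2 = (q - 1)*(q^3 - q^2) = q*(q - 1)*(q^2 - q) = q*(q - 1)^2*(q)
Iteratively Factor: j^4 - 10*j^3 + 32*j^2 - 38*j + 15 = (j - 1)*(j^3 - 9*j^2 + 23*j - 15) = (j - 3)*(j - 1)*(j^2 - 6*j + 5) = (j - 3)*(j - 1)^2*(j - 5)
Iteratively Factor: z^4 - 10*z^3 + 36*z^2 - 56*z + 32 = (z - 2)*(z^3 - 8*z^2 + 20*z - 16) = (z - 2)^2*(z^2 - 6*z + 8) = (z - 4)*(z - 2)^2*(z - 2)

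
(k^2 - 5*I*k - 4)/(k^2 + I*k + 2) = (k - 4*I)/(k + 2*I)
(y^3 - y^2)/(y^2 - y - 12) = y^2*(1 - y)/(-y^2 + y + 12)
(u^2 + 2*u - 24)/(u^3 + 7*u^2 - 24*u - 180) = (u - 4)/(u^2 + u - 30)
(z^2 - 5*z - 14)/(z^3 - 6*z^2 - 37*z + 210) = (z + 2)/(z^2 + z - 30)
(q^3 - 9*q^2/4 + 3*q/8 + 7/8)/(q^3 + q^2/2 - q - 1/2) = (q - 7/4)/(q + 1)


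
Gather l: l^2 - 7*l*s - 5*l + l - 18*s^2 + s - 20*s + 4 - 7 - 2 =l^2 + l*(-7*s - 4) - 18*s^2 - 19*s - 5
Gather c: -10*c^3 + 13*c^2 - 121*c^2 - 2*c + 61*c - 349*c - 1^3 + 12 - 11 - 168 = -10*c^3 - 108*c^2 - 290*c - 168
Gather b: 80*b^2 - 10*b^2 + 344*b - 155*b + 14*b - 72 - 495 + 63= 70*b^2 + 203*b - 504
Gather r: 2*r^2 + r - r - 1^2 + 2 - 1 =2*r^2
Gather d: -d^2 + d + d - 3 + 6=-d^2 + 2*d + 3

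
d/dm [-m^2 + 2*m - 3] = 2 - 2*m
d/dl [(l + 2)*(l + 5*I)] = 2*l + 2 + 5*I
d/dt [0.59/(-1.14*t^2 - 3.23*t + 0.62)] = (1.3452*t + 1.9057)/(1.14*t^2 + 3.23*t - 0.62)^2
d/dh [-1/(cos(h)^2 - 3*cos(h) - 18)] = (3 - 2*cos(h))*sin(h)/(sin(h)^2 + 3*cos(h) + 17)^2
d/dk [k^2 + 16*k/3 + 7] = 2*k + 16/3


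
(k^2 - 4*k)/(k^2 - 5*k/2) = 2*(k - 4)/(2*k - 5)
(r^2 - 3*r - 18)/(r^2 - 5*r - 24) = (r - 6)/(r - 8)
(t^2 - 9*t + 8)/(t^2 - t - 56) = (t - 1)/(t + 7)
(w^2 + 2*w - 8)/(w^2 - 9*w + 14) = (w + 4)/(w - 7)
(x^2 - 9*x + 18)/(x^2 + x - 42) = (x - 3)/(x + 7)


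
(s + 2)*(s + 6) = s^2 + 8*s + 12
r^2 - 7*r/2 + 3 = (r - 2)*(r - 3/2)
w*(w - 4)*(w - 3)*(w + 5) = w^4 - 2*w^3 - 23*w^2 + 60*w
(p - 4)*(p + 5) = p^2 + p - 20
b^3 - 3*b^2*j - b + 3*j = (b - 1)*(b + 1)*(b - 3*j)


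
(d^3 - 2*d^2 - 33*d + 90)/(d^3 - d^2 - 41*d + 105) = (d + 6)/(d + 7)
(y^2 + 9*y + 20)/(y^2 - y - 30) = (y + 4)/(y - 6)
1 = 1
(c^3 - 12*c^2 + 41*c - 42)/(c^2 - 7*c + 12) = (c^2 - 9*c + 14)/(c - 4)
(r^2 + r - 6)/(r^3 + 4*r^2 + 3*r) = (r - 2)/(r*(r + 1))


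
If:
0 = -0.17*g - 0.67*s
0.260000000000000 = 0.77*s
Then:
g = -1.33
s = 0.34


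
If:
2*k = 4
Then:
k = 2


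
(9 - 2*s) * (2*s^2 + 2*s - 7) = -4*s^3 + 14*s^2 + 32*s - 63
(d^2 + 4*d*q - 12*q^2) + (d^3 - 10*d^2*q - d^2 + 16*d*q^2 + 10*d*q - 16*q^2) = d^3 - 10*d^2*q + 16*d*q^2 + 14*d*q - 28*q^2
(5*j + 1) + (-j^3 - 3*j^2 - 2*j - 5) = -j^3 - 3*j^2 + 3*j - 4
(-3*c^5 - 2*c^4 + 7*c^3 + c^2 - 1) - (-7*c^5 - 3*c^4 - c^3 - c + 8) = 4*c^5 + c^4 + 8*c^3 + c^2 + c - 9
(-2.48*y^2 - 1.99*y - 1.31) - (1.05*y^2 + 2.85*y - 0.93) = -3.53*y^2 - 4.84*y - 0.38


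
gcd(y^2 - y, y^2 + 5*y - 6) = y - 1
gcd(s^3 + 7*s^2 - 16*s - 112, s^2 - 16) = s^2 - 16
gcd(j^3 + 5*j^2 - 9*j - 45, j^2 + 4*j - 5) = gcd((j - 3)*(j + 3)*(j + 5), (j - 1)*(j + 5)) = j + 5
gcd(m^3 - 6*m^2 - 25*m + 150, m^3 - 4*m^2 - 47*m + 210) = m^2 - 11*m + 30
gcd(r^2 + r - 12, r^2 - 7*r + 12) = r - 3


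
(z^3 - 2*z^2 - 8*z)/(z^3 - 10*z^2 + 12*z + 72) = z*(z - 4)/(z^2 - 12*z + 36)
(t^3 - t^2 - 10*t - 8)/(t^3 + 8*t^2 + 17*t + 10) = (t - 4)/(t + 5)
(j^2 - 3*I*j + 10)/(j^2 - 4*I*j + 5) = (j + 2*I)/(j + I)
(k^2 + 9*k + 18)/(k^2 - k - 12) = (k + 6)/(k - 4)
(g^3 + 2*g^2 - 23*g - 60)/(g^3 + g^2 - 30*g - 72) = (g - 5)/(g - 6)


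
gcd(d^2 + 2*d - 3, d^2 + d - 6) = d + 3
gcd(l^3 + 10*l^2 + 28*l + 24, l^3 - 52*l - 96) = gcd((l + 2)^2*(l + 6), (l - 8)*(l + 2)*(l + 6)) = l^2 + 8*l + 12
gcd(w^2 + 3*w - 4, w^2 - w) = w - 1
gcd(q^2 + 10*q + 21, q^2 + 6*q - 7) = q + 7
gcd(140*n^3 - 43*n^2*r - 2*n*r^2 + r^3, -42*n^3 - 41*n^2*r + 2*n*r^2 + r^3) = 7*n + r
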